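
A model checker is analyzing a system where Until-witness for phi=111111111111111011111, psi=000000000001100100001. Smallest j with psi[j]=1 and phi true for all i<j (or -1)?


(phi U psi) at 0: need smallest j with psi[j]=1 and phi[i]=1 for all i in [0,j).
Scan from step 0:
  step 0: phi=1, psi=0 -> continue
  step 1: phi=1, psi=0 -> continue
  step 2: phi=1, psi=0 -> continue
  step 3: phi=1, psi=0 -> continue
  step 11: psi=1 and phi held for [0,11) -> witness found
Witness step = 11

11


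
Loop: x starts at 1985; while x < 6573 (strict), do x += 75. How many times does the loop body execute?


Step 1: x goes from 1985 toward 6573 by 75; the body runs while x<6573, so iterations = ceil((bound-start)/step)
Step 2: Distance=4588
Step 3: ceil(4588/75)=62

62


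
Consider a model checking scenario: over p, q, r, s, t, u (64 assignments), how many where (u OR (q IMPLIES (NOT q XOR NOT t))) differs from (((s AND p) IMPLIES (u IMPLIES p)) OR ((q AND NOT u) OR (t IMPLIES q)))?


F1 = (u OR (q IMPLIES (NOT q XOR NOT t)))
F2 = (((s AND p) IMPLIES (u IMPLIES p)) OR ((q AND NOT u) OR (t IMPLIES q)))
Evaluate both on each of 64 rows (bits = p,q,r,s,t,u):
  row 0 [000000]: F1=1 F2=1 -> 0
  row 1 [000001]: F1=1 F2=1 -> 0
  row 2 [000010]: F1=1 F2=1 -> 0
  row 3 [000011]: F1=1 F2=1 -> 0
  row 4 [000100]: F1=1 F2=1 -> 0
  (every remaining row is evaluated the same way; all 64 results are listed next)
Full result column, 8 rows per line (p,q,r fixed per line; s,t,u runs 000..111 left to right):
  rows 0-7 [p,q,r=000]: 00000000  (ones: 0)
  rows 8-15 [p,q,r=001]: 00000000  (ones: 0)
  rows 16-23 [p,q,r=010]: 00100010  (ones: 2)
  rows 24-31 [p,q,r=011]: 00100010  (ones: 2)
  rows 32-39 [p,q,r=100]: 00000000  (ones: 0)
  rows 40-47 [p,q,r=101]: 00000000  (ones: 0)
  rows 48-55 [p,q,r=110]: 00100010  (ones: 2)
  rows 56-63 [p,q,r=111]: 00100010  (ones: 2)
Disagreements = 0+0+2+2+0+0+2+2 = 8

8


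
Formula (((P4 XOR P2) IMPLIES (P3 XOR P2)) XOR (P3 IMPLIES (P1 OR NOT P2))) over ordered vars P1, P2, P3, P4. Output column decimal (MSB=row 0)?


Formula: (((P4 XOR P2) IMPLIES (P3 XOR P2)) XOR (P3 IMPLIES (P1 OR NOT P2))) over P1, P2, P3, P4 (16 rows)
Evaluate each row (bits = P1,P2,P3,P4, MSB first):
  row 0 [0000]: (((0 XOR 0) IMPLIES (0 XOR 0)) XOR (0 IMPLIES (0 OR NOT 0))) -> 0
  row 1 [0001]: (((1 XOR 0) IMPLIES (0 XOR 0)) XOR (0 IMPLIES (0 OR NOT 0))) -> 1
  row 2 [0010]: (((0 XOR 0) IMPLIES (1 XOR 0)) XOR (1 IMPLIES (0 OR NOT 0))) -> 0
  row 3 [0011]: (((1 XOR 0) IMPLIES (1 XOR 0)) XOR (1 IMPLIES (0 OR NOT 0))) -> 0
  row 4 [0100]: (((0 XOR 1) IMPLIES (0 XOR 1)) XOR (0 IMPLIES (0 OR NOT 1))) -> 0
  row 5 [0101]: (((1 XOR 1) IMPLIES (0 XOR 1)) XOR (0 IMPLIES (0 OR NOT 1))) -> 0
  row 6 [0110]: (((0 XOR 1) IMPLIES (1 XOR 1)) XOR (1 IMPLIES (0 OR NOT 1))) -> 0
  row 7 [0111]: (((1 XOR 1) IMPLIES (1 XOR 1)) XOR (1 IMPLIES (0 OR NOT 1))) -> 1
  row 8 [1000]: (((0 XOR 0) IMPLIES (0 XOR 0)) XOR (0 IMPLIES (1 OR NOT 0))) -> 0
  row 9 [1001]: (((1 XOR 0) IMPLIES (0 XOR 0)) XOR (0 IMPLIES (1 OR NOT 0))) -> 1
  row 10 [1010]: (((0 XOR 0) IMPLIES (1 XOR 0)) XOR (1 IMPLIES (1 OR NOT 0))) -> 0
  row 11 [1011]: (((1 XOR 0) IMPLIES (1 XOR 0)) XOR (1 IMPLIES (1 OR NOT 0))) -> 0
  row 12 [1100]: (((0 XOR 1) IMPLIES (0 XOR 1)) XOR (0 IMPLIES (1 OR NOT 1))) -> 0
  row 13 [1101]: (((1 XOR 1) IMPLIES (0 XOR 1)) XOR (0 IMPLIES (1 OR NOT 1))) -> 0
  row 14 [1110]: (((0 XOR 1) IMPLIES (1 XOR 1)) XOR (1 IMPLIES (1 OR NOT 1))) -> 1
  row 15 [1111]: (((1 XOR 1) IMPLIES (1 XOR 1)) XOR (1 IMPLIES (1 OR NOT 1))) -> 0
Full result column, 4 rows per line (P1,P2 fixed per line; P3,P4 runs 00..11 left to right):
  rows 0-3 [P1,P2=00]: 0100  = hex 4
  rows 4-7 [P1,P2=01]: 0001  = hex 1
  rows 8-11 [P1,P2=10]: 0100  = hex 4
  rows 12-15 [P1,P2=11]: 0010  = hex 2
Output column (row 0 .. row 15) = 0100000101000010
Output column grouped in 4s = 0100 0001 0100 0010 = 0x4142
Convert to decimal digit by digit (value = value*16 + digit):
  4 -> 4
  4*16 + 1 = 65
  65*16 + 4 = 1044
  1044*16 + 2 = 16706
Decimal = 16706

16706


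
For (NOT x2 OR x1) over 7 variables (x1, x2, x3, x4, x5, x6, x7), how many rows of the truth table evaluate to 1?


Formula: (NOT x2 OR x1) over 7 vars (128 rows)
Evaluate each row (x1, x2, x3, x4, x5, x6, x7 as bits, MSB first):
  row 0 [0000000]: (NOT 0 OR 0) -> 1
  row 1 [0000001]: (NOT 0 OR 0) -> 1
  row 2 [0000010]: (NOT 0 OR 0) -> 1
  row 3 [0000011]: (NOT 0 OR 0) -> 1
  row 4 [0000100]: (NOT 0 OR 0) -> 1
  (every remaining row is evaluated the same way; all 128 results are listed next)
Full result column, 8 rows per line (x1,x2,x3,x4 fixed per line; x5,x6,x7 runs 000..111 left to right):
  rows 0-7 [x1,x2,x3,x4=0000]: 11111111  (ones: 8)
  rows 8-15 [x1,x2,x3,x4=0001]: 11111111  (ones: 8)
  rows 16-23 [x1,x2,x3,x4=0010]: 11111111  (ones: 8)
  rows 24-31 [x1,x2,x3,x4=0011]: 11111111  (ones: 8)
  rows 32-39 [x1,x2,x3,x4=0100]: 00000000  (ones: 0)
  rows 40-47 [x1,x2,x3,x4=0101]: 00000000  (ones: 0)
  rows 48-55 [x1,x2,x3,x4=0110]: 00000000  (ones: 0)
  rows 56-63 [x1,x2,x3,x4=0111]: 00000000  (ones: 0)
  rows 64-71 [x1,x2,x3,x4=1000]: 11111111  (ones: 8)
  rows 72-79 [x1,x2,x3,x4=1001]: 11111111  (ones: 8)
  rows 80-87 [x1,x2,x3,x4=1010]: 11111111  (ones: 8)
  rows 88-95 [x1,x2,x3,x4=1011]: 11111111  (ones: 8)
  rows 96-103 [x1,x2,x3,x4=1100]: 11111111  (ones: 8)
  rows 104-111 [x1,x2,x3,x4=1101]: 11111111  (ones: 8)
  rows 112-119 [x1,x2,x3,x4=1110]: 11111111  (ones: 8)
  rows 120-127 [x1,x2,x3,x4=1111]: 11111111  (ones: 8)
Count of 1-rows = 8+8+8+8+0+0+0+0+8+8+8+8+8+8+8+8 = 96

96


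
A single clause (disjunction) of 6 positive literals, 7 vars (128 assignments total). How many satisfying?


Step 1: Total=2^7=128
Step 2: Unsat when all 6 false: 2^1=2
Step 3: Sat=128-2=126

126


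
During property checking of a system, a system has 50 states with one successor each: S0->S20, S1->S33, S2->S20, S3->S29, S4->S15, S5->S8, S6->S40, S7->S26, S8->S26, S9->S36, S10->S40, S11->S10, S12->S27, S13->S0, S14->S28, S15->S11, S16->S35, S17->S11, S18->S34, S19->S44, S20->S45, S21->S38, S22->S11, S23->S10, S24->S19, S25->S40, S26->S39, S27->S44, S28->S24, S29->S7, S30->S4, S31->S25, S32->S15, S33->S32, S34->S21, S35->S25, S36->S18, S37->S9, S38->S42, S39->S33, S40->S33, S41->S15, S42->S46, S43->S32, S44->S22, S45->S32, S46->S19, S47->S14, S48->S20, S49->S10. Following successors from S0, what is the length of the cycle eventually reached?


Trace from S0 until a state repeats:
  S0 -> S20 -> S45 -> S32 -> S15 -> S11 -> S10 -> S40 -> S33 -> S32
S32 first seen at step 3, revisited at step 9.
Cycle length = 9 - 3 = 6

6


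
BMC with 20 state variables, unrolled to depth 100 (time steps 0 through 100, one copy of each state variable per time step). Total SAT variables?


BMC unrolls to depth k, creating one copy of each state var for steps 0..k.
Step count = 100 + 1 = 101 (steps 0 through 100)
Vars per step = 20
Total = 20 * 101 = 2020

2020


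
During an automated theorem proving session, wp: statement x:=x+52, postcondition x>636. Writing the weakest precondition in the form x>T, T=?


Formula: wp(x:=E, P) = P[E/x] (substitute E for x in postcondition)
Step 1: Postcondition: x>636
Step 2: Substitute x+52 for x: x+52>636
Step 3: Solve for x: x > 636-52 = 584

584


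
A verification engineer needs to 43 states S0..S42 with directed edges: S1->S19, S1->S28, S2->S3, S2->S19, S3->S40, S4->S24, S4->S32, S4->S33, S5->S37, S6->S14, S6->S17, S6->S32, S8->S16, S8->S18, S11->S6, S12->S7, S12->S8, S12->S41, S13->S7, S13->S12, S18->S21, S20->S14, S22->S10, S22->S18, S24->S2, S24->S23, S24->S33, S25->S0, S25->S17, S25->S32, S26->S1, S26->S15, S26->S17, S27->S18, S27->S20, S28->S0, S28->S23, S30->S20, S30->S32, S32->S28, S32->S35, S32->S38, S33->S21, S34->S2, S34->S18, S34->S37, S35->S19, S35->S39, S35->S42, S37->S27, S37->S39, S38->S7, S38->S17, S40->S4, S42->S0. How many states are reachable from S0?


BFS from S0:
  layer 0: {S0}
Reachable set: {S0}
Count = 1

1


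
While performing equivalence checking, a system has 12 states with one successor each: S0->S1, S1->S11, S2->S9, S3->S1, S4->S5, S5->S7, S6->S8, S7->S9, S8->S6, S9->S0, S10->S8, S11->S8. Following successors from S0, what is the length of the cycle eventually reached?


Trace from S0 until a state repeats:
  S0 -> S1 -> S11 -> S8 -> S6 -> S8
S8 first seen at step 3, revisited at step 5.
Cycle length = 5 - 3 = 2

2


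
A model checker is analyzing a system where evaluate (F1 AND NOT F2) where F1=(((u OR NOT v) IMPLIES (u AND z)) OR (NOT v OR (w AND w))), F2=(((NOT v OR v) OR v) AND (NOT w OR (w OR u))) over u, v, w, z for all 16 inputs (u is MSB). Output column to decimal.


F1 = (((u OR NOT v) IMPLIES (u AND z)) OR (NOT v OR (w AND w)))
F2 = (((NOT v OR v) OR v) AND (NOT w OR (w OR u)))
Counterexample to F1=>F2 is where F1=1 and F2=0.
Evaluate each row (bits = u,v,w,z, MSB first):
  row 0 [0000]: F1=1 F2=1 -> F1&~F2 -> 0
  row 1 [0001]: F1=1 F2=1 -> F1&~F2 -> 0
  row 2 [0010]: F1=1 F2=1 -> F1&~F2 -> 0
  row 3 [0011]: F1=1 F2=1 -> F1&~F2 -> 0
  row 4 [0100]: F1=1 F2=1 -> F1&~F2 -> 0
  row 5 [0101]: F1=1 F2=1 -> F1&~F2 -> 0
  row 6 [0110]: F1=1 F2=1 -> F1&~F2 -> 0
  row 7 [0111]: F1=1 F2=1 -> F1&~F2 -> 0
  row 8 [1000]: F1=1 F2=1 -> F1&~F2 -> 0
  row 9 [1001]: F1=1 F2=1 -> F1&~F2 -> 0
  row 10 [1010]: F1=1 F2=1 -> F1&~F2 -> 0
  row 11 [1011]: F1=1 F2=1 -> F1&~F2 -> 0
  row 12 [1100]: F1=0 F2=1 -> F1&~F2 -> 0
  row 13 [1101]: F1=1 F2=1 -> F1&~F2 -> 0
  row 14 [1110]: F1=1 F2=1 -> F1&~F2 -> 0
  row 15 [1111]: F1=1 F2=1 -> F1&~F2 -> 0
Full result column, 4 rows per line (u,v fixed per line; w,z runs 00..11 left to right):
  rows 0-3 [u,v=00]: 0000  = hex 0
  rows 4-7 [u,v=01]: 0000  = hex 0
  rows 8-11 [u,v=10]: 0000  = hex 0
  rows 12-15 [u,v=11]: 0000  = hex 0
Counterexample vector (row 0 .. row 15) = 0000000000000000
Output column grouped in 4s = 0000 0000 0000 0000 = 0x0000
Convert to decimal digit by digit (value = value*16 + digit):
  0 -> 0
  0*16 + 0 = 0
  0*16 + 0 = 0
  0*16 + 0 = 0
Decimal = 0

0


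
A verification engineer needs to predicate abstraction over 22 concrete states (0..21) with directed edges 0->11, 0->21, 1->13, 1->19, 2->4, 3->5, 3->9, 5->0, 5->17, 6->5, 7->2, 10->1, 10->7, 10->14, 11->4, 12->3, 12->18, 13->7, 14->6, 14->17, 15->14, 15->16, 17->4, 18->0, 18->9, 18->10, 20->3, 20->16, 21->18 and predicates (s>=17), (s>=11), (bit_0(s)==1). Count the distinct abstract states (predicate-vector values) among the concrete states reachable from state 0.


BFS from 0:
Concrete reachable: {0, 1, 2, 4, 5, 6, 7, 9, 10, 11, 13, 14, 17, 18, 19, 21}
Abstract via predicates (s>=17), (s>=11), (bit_0(s)==1):
  (0,0,0) <- {0, 2, 4, 6, 10}
  (0,0,1) <- {1, 5, 7, 9}
  (0,1,0) <- {14}
  (0,1,1) <- {11, 13}
  (1,1,0) <- {18}
  (1,1,1) <- {17, 19, 21}
Distinct abstract states = 6

6


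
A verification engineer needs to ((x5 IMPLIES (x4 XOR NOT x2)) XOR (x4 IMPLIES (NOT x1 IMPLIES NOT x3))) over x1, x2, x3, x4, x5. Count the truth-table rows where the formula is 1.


Formula: ((x5 IMPLIES (x4 XOR NOT x2)) XOR (x4 IMPLIES (NOT x1 IMPLIES NOT x3))) over 5 vars (32 rows)
Evaluate each row (x1, x2, x3, x4, x5 as bits, MSB first):
  row 0 [00000]: ((0 IMPLIES (0 XOR NOT 0)) XOR (0 IMPLIES (NOT 0 IMPLIES NOT 0))) -> 0
  row 1 [00001]: ((1 IMPLIES (0 XOR NOT 0)) XOR (0 IMPLIES (NOT 0 IMPLIES NOT 0))) -> 0
  row 2 [00010]: ((0 IMPLIES (1 XOR NOT 0)) XOR (1 IMPLIES (NOT 0 IMPLIES NOT 0))) -> 0
  row 3 [00011]: ((1 IMPLIES (1 XOR NOT 0)) XOR (1 IMPLIES (NOT 0 IMPLIES NOT 0))) -> 1
  row 4 [00100]: ((0 IMPLIES (0 XOR NOT 0)) XOR (0 IMPLIES (NOT 0 IMPLIES NOT 1))) -> 0
  row 5 [00101]: ((1 IMPLIES (0 XOR NOT 0)) XOR (0 IMPLIES (NOT 0 IMPLIES NOT 1))) -> 0
  row 6 [00110]: ((0 IMPLIES (1 XOR NOT 0)) XOR (1 IMPLIES (NOT 0 IMPLIES NOT 1))) -> 1
  row 7 [00111]: ((1 IMPLIES (1 XOR NOT 0)) XOR (1 IMPLIES (NOT 0 IMPLIES NOT 1))) -> 0
  row 8 [01000]: ((0 IMPLIES (0 XOR NOT 1)) XOR (0 IMPLIES (NOT 0 IMPLIES NOT 0))) -> 0
  row 9 [01001]: ((1 IMPLIES (0 XOR NOT 1)) XOR (0 IMPLIES (NOT 0 IMPLIES NOT 0))) -> 1
  row 10 [01010]: ((0 IMPLIES (1 XOR NOT 1)) XOR (1 IMPLIES (NOT 0 IMPLIES NOT 0))) -> 0
  row 11 [01011]: ((1 IMPLIES (1 XOR NOT 1)) XOR (1 IMPLIES (NOT 0 IMPLIES NOT 0))) -> 0
  row 12 [01100]: ((0 IMPLIES (0 XOR NOT 1)) XOR (0 IMPLIES (NOT 0 IMPLIES NOT 1))) -> 0
  row 13 [01101]: ((1 IMPLIES (0 XOR NOT 1)) XOR (0 IMPLIES (NOT 0 IMPLIES NOT 1))) -> 1
  row 14 [01110]: ((0 IMPLIES (1 XOR NOT 1)) XOR (1 IMPLIES (NOT 0 IMPLIES NOT 1))) -> 1
  row 15 [01111]: ((1 IMPLIES (1 XOR NOT 1)) XOR (1 IMPLIES (NOT 0 IMPLIES NOT 1))) -> 1
  row 16 [10000]: ((0 IMPLIES (0 XOR NOT 0)) XOR (0 IMPLIES (NOT 1 IMPLIES NOT 0))) -> 0
  row 17 [10001]: ((1 IMPLIES (0 XOR NOT 0)) XOR (0 IMPLIES (NOT 1 IMPLIES NOT 0))) -> 0
  row 18 [10010]: ((0 IMPLIES (1 XOR NOT 0)) XOR (1 IMPLIES (NOT 1 IMPLIES NOT 0))) -> 0
  row 19 [10011]: ((1 IMPLIES (1 XOR NOT 0)) XOR (1 IMPLIES (NOT 1 IMPLIES NOT 0))) -> 1
  row 20 [10100]: ((0 IMPLIES (0 XOR NOT 0)) XOR (0 IMPLIES (NOT 1 IMPLIES NOT 1))) -> 0
  row 21 [10101]: ((1 IMPLIES (0 XOR NOT 0)) XOR (0 IMPLIES (NOT 1 IMPLIES NOT 1))) -> 0
  row 22 [10110]: ((0 IMPLIES (1 XOR NOT 0)) XOR (1 IMPLIES (NOT 1 IMPLIES NOT 1))) -> 0
  row 23 [10111]: ((1 IMPLIES (1 XOR NOT 0)) XOR (1 IMPLIES (NOT 1 IMPLIES NOT 1))) -> 1
  row 24 [11000]: ((0 IMPLIES (0 XOR NOT 1)) XOR (0 IMPLIES (NOT 1 IMPLIES NOT 0))) -> 0
  row 25 [11001]: ((1 IMPLIES (0 XOR NOT 1)) XOR (0 IMPLIES (NOT 1 IMPLIES NOT 0))) -> 1
  row 26 [11010]: ((0 IMPLIES (1 XOR NOT 1)) XOR (1 IMPLIES (NOT 1 IMPLIES NOT 0))) -> 0
  row 27 [11011]: ((1 IMPLIES (1 XOR NOT 1)) XOR (1 IMPLIES (NOT 1 IMPLIES NOT 0))) -> 0
  row 28 [11100]: ((0 IMPLIES (0 XOR NOT 1)) XOR (0 IMPLIES (NOT 1 IMPLIES NOT 1))) -> 0
  row 29 [11101]: ((1 IMPLIES (0 XOR NOT 1)) XOR (0 IMPLIES (NOT 1 IMPLIES NOT 1))) -> 1
  row 30 [11110]: ((0 IMPLIES (1 XOR NOT 1)) XOR (1 IMPLIES (NOT 1 IMPLIES NOT 1))) -> 0
  row 31 [11111]: ((1 IMPLIES (1 XOR NOT 1)) XOR (1 IMPLIES (NOT 1 IMPLIES NOT 1))) -> 0
Full result column, 8 rows per line (x1,x2 fixed per line; x3,x4,x5 runs 000..111 left to right):
  rows 0-7 [x1,x2=00]: 00010010  (ones: 2)
  rows 8-15 [x1,x2=01]: 01000111  (ones: 4)
  rows 16-23 [x1,x2=10]: 00010001  (ones: 2)
  rows 24-31 [x1,x2=11]: 01000100  (ones: 2)
Count of 1-rows = 2+4+2+2 = 10

10


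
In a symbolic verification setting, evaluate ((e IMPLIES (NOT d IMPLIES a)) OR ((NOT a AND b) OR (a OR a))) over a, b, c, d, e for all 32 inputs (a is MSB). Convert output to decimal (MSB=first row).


Formula: ((e IMPLIES (NOT d IMPLIES a)) OR ((NOT a AND b) OR (a OR a))) over a, b, c, d, e (32 rows)
Evaluate each row (bits = a,b,c,d,e, MSB first):
  row 0 [00000]: ((0 IMPLIES (NOT 0 IMPLIES 0)) OR ((NOT 0 AND 0) OR (0 OR 0))) -> 1
  row 1 [00001]: ((1 IMPLIES (NOT 0 IMPLIES 0)) OR ((NOT 0 AND 0) OR (0 OR 0))) -> 0
  row 2 [00010]: ((0 IMPLIES (NOT 1 IMPLIES 0)) OR ((NOT 0 AND 0) OR (0 OR 0))) -> 1
  row 3 [00011]: ((1 IMPLIES (NOT 1 IMPLIES 0)) OR ((NOT 0 AND 0) OR (0 OR 0))) -> 1
  row 4 [00100]: ((0 IMPLIES (NOT 0 IMPLIES 0)) OR ((NOT 0 AND 0) OR (0 OR 0))) -> 1
  row 5 [00101]: ((1 IMPLIES (NOT 0 IMPLIES 0)) OR ((NOT 0 AND 0) OR (0 OR 0))) -> 0
  row 6 [00110]: ((0 IMPLIES (NOT 1 IMPLIES 0)) OR ((NOT 0 AND 0) OR (0 OR 0))) -> 1
  row 7 [00111]: ((1 IMPLIES (NOT 1 IMPLIES 0)) OR ((NOT 0 AND 0) OR (0 OR 0))) -> 1
  row 8 [01000]: ((0 IMPLIES (NOT 0 IMPLIES 0)) OR ((NOT 0 AND 1) OR (0 OR 0))) -> 1
  row 9 [01001]: ((1 IMPLIES (NOT 0 IMPLIES 0)) OR ((NOT 0 AND 1) OR (0 OR 0))) -> 1
  row 10 [01010]: ((0 IMPLIES (NOT 1 IMPLIES 0)) OR ((NOT 0 AND 1) OR (0 OR 0))) -> 1
  row 11 [01011]: ((1 IMPLIES (NOT 1 IMPLIES 0)) OR ((NOT 0 AND 1) OR (0 OR 0))) -> 1
  row 12 [01100]: ((0 IMPLIES (NOT 0 IMPLIES 0)) OR ((NOT 0 AND 1) OR (0 OR 0))) -> 1
  row 13 [01101]: ((1 IMPLIES (NOT 0 IMPLIES 0)) OR ((NOT 0 AND 1) OR (0 OR 0))) -> 1
  row 14 [01110]: ((0 IMPLIES (NOT 1 IMPLIES 0)) OR ((NOT 0 AND 1) OR (0 OR 0))) -> 1
  row 15 [01111]: ((1 IMPLIES (NOT 1 IMPLIES 0)) OR ((NOT 0 AND 1) OR (0 OR 0))) -> 1
  row 16 [10000]: ((0 IMPLIES (NOT 0 IMPLIES 1)) OR ((NOT 1 AND 0) OR (1 OR 1))) -> 1
  row 17 [10001]: ((1 IMPLIES (NOT 0 IMPLIES 1)) OR ((NOT 1 AND 0) OR (1 OR 1))) -> 1
  row 18 [10010]: ((0 IMPLIES (NOT 1 IMPLIES 1)) OR ((NOT 1 AND 0) OR (1 OR 1))) -> 1
  row 19 [10011]: ((1 IMPLIES (NOT 1 IMPLIES 1)) OR ((NOT 1 AND 0) OR (1 OR 1))) -> 1
  row 20 [10100]: ((0 IMPLIES (NOT 0 IMPLIES 1)) OR ((NOT 1 AND 0) OR (1 OR 1))) -> 1
  row 21 [10101]: ((1 IMPLIES (NOT 0 IMPLIES 1)) OR ((NOT 1 AND 0) OR (1 OR 1))) -> 1
  row 22 [10110]: ((0 IMPLIES (NOT 1 IMPLIES 1)) OR ((NOT 1 AND 0) OR (1 OR 1))) -> 1
  row 23 [10111]: ((1 IMPLIES (NOT 1 IMPLIES 1)) OR ((NOT 1 AND 0) OR (1 OR 1))) -> 1
  row 24 [11000]: ((0 IMPLIES (NOT 0 IMPLIES 1)) OR ((NOT 1 AND 1) OR (1 OR 1))) -> 1
  row 25 [11001]: ((1 IMPLIES (NOT 0 IMPLIES 1)) OR ((NOT 1 AND 1) OR (1 OR 1))) -> 1
  row 26 [11010]: ((0 IMPLIES (NOT 1 IMPLIES 1)) OR ((NOT 1 AND 1) OR (1 OR 1))) -> 1
  row 27 [11011]: ((1 IMPLIES (NOT 1 IMPLIES 1)) OR ((NOT 1 AND 1) OR (1 OR 1))) -> 1
  row 28 [11100]: ((0 IMPLIES (NOT 0 IMPLIES 1)) OR ((NOT 1 AND 1) OR (1 OR 1))) -> 1
  row 29 [11101]: ((1 IMPLIES (NOT 0 IMPLIES 1)) OR ((NOT 1 AND 1) OR (1 OR 1))) -> 1
  row 30 [11110]: ((0 IMPLIES (NOT 1 IMPLIES 1)) OR ((NOT 1 AND 1) OR (1 OR 1))) -> 1
  row 31 [11111]: ((1 IMPLIES (NOT 1 IMPLIES 1)) OR ((NOT 1 AND 1) OR (1 OR 1))) -> 1
Full result column, 4 rows per line (a,b,c fixed per line; d,e runs 00..11 left to right):
  rows 0-3 [a,b,c=000]: 1011  = hex B
  rows 4-7 [a,b,c=001]: 1011  = hex B
  rows 8-11 [a,b,c=010]: 1111  = hex F
  rows 12-15 [a,b,c=011]: 1111  = hex F
  rows 16-19 [a,b,c=100]: 1111  = hex F
  rows 20-23 [a,b,c=101]: 1111  = hex F
  rows 24-27 [a,b,c=110]: 1111  = hex F
  rows 28-31 [a,b,c=111]: 1111  = hex F
Output column (row 0 .. row 31) = 10111011111111111111111111111111
Output column grouped in 4s = 1011 1011 1111 1111 1111 1111 1111 1111 = 0xBBFFFFFF
Convert to decimal digit by digit (value = value*16 + digit):
  B -> 11
  11*16 + 11 (B) = 187
  187*16 + 15 (F) = 3007
  3007*16 + 15 (F) = 48127
  48127*16 + 15 (F) = 770047
  770047*16 + 15 (F) = 12320767
  12320767*16 + 15 (F) = 197132287
  197132287*16 + 15 (F) = 3154116607
Decimal = 3154116607

3154116607


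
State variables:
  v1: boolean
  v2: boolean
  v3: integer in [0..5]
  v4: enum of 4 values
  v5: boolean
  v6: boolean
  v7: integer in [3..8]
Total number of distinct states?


State space = product of domain sizes of all variables.
Domain sizes:
  v1 (boolean): 2
  v2 (boolean): 2
  v3 (integer in [0..5]): 6
  v4 (enum of 4 values): 4
  v5 (boolean): 2
  v6 (boolean): 2
  v7 (integer in [3..8]): 6
Product = 2 * 2 * 6 * 4 * 2 * 2 * 6 = 2304

2304


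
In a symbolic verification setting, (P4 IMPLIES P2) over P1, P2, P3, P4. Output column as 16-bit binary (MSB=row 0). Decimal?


Formula: (P4 IMPLIES P2) over P1, P2, P3, P4 (16 rows)
Evaluate each row (bits = P1,P2,P3,P4, MSB first):
  row 0 [0000]: (0 IMPLIES 0) -> 1
  row 1 [0001]: (1 IMPLIES 0) -> 0
  row 2 [0010]: (0 IMPLIES 0) -> 1
  row 3 [0011]: (1 IMPLIES 0) -> 0
  row 4 [0100]: (0 IMPLIES 1) -> 1
  row 5 [0101]: (1 IMPLIES 1) -> 1
  row 6 [0110]: (0 IMPLIES 1) -> 1
  row 7 [0111]: (1 IMPLIES 1) -> 1
  row 8 [1000]: (0 IMPLIES 0) -> 1
  row 9 [1001]: (1 IMPLIES 0) -> 0
  row 10 [1010]: (0 IMPLIES 0) -> 1
  row 11 [1011]: (1 IMPLIES 0) -> 0
  row 12 [1100]: (0 IMPLIES 1) -> 1
  row 13 [1101]: (1 IMPLIES 1) -> 1
  row 14 [1110]: (0 IMPLIES 1) -> 1
  row 15 [1111]: (1 IMPLIES 1) -> 1
Full result column, 4 rows per line (P1,P2 fixed per line; P3,P4 runs 00..11 left to right):
  rows 0-3 [P1,P2=00]: 1010  = hex A
  rows 4-7 [P1,P2=01]: 1111  = hex F
  rows 8-11 [P1,P2=10]: 1010  = hex A
  rows 12-15 [P1,P2=11]: 1111  = hex F
Output column (row 0 .. row 15) = 1010111110101111
Output column grouped in 4s = 1010 1111 1010 1111 = 0xAFAF
Convert to decimal digit by digit (value = value*16 + digit):
  A -> 10
  10*16 + 15 (F) = 175
  175*16 + 10 (A) = 2810
  2810*16 + 15 (F) = 44975
Decimal = 44975

44975


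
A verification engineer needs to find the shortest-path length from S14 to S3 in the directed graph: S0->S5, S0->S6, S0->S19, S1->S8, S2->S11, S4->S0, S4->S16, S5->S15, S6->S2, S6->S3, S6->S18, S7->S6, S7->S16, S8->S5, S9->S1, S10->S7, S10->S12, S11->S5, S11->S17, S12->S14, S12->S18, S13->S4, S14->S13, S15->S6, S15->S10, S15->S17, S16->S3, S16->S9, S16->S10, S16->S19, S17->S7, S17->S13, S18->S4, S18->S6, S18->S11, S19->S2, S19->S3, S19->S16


BFS layer-by-layer from S14:
  dist 0: {S14}
  dist 1: {S13}
  dist 2: {S4}
  dist 3: {S0, S16}
  dist 4: {S3, S5, S6, S9, S10, S19}
  -> S3 reached at distance 4
Shortest path length = 4

4


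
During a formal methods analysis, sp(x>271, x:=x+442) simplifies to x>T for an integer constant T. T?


Formula: sp(P, x:=E) = exists old_x. (x = E[old_x/x]) AND P[old_x/x] (old_x is the value of x before the assignment; eliminate old_x by solving x = E[old_x/x] for old_x)
Step 1: Precondition P: x>271, i.e. old_x > 271
Step 2: Assignment gives x = old_x + 442, so old_x = x - 442
Step 3: Substitute into P: x - 442 > 271
Step 4: Simplify: x > 271+442 = 713

713


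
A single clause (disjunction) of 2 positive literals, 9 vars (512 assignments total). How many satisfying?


Step 1: Total=2^9=512
Step 2: Unsat when all 2 false: 2^7=128
Step 3: Sat=512-128=384

384


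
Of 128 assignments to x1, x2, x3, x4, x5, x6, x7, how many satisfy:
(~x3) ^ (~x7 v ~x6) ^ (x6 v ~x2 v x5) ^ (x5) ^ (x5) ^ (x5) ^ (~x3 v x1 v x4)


CNF with 7 clauses over 7 vars (128 assignments).
An assignment satisfies CNF iff every clause has >=1 true literal.
Check each row (bits = x1,x2,x3,x4,x5,x6,x7; clause T/F shown):
  row 0 [0000000]: clauses=TTTFFFT -> 0
  row 1 [0000001]: clauses=TTTFFFT -> 0
  row 2 [0000010]: clauses=TTTFFFT -> 0
  row 3 [0000011]: clauses=TFTFFFT -> 0
  row 4 [0000100]: clauses=TTTTTTT -> 1
  (every remaining row is evaluated the same way; all 128 results are listed next)
Full result column, 8 rows per line (x1,x2,x3,x4 fixed per line; x5,x6,x7 runs 000..111 left to right):
  rows 0-7 [x1,x2,x3,x4=0000]: 00001110  (ones: 3)
  rows 8-15 [x1,x2,x3,x4=0001]: 00001110  (ones: 3)
  rows 16-23 [x1,x2,x3,x4=0010]: 00000000  (ones: 0)
  rows 24-31 [x1,x2,x3,x4=0011]: 00000000  (ones: 0)
  rows 32-39 [x1,x2,x3,x4=0100]: 00001110  (ones: 3)
  rows 40-47 [x1,x2,x3,x4=0101]: 00001110  (ones: 3)
  rows 48-55 [x1,x2,x3,x4=0110]: 00000000  (ones: 0)
  rows 56-63 [x1,x2,x3,x4=0111]: 00000000  (ones: 0)
  rows 64-71 [x1,x2,x3,x4=1000]: 00001110  (ones: 3)
  rows 72-79 [x1,x2,x3,x4=1001]: 00001110  (ones: 3)
  rows 80-87 [x1,x2,x3,x4=1010]: 00000000  (ones: 0)
  rows 88-95 [x1,x2,x3,x4=1011]: 00000000  (ones: 0)
  rows 96-103 [x1,x2,x3,x4=1100]: 00001110  (ones: 3)
  rows 104-111 [x1,x2,x3,x4=1101]: 00001110  (ones: 3)
  rows 112-119 [x1,x2,x3,x4=1110]: 00000000  (ones: 0)
  rows 120-127 [x1,x2,x3,x4=1111]: 00000000  (ones: 0)
Satisfying assignments = 3+3+0+0+3+3+0+0+3+3+0+0+3+3+0+0 = 24

24


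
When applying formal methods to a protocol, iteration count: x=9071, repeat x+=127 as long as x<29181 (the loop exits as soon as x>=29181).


Step 1: x goes from 9071 toward 29181 by 127; the body runs while x<29181, so iterations = ceil((bound-start)/step)
Step 2: Distance=20110
Step 3: ceil(20110/127)=159

159


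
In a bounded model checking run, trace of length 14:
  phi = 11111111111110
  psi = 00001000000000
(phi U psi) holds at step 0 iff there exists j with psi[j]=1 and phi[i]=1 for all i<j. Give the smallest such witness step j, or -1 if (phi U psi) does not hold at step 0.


(phi U psi) at 0: need smallest j with psi[j]=1 and phi[i]=1 for all i in [0,j).
Scan from step 0:
  step 0: phi=1, psi=0 -> continue
  step 1: phi=1, psi=0 -> continue
  step 2: phi=1, psi=0 -> continue
  step 3: phi=1, psi=0 -> continue
  step 4: psi=1 and phi held for [0,4) -> witness found
Witness step = 4

4


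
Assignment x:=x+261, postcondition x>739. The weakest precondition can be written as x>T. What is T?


Formula: wp(x:=E, P) = P[E/x] (substitute E for x in postcondition)
Step 1: Postcondition: x>739
Step 2: Substitute x+261 for x: x+261>739
Step 3: Solve for x: x > 739-261 = 478

478


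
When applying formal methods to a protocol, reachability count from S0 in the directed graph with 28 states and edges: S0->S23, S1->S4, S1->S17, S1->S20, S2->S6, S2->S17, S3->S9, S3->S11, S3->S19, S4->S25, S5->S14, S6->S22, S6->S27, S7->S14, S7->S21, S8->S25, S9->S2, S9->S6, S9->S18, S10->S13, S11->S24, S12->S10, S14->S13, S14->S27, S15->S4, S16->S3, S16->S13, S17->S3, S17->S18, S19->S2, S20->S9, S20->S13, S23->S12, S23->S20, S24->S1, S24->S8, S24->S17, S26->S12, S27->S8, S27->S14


BFS from S0:
  layer 0: {S0}
  layer 1: {S23}
  layer 2: {S12, S20}
  layer 3: {S9, S10, S13}
  layer 4: {S2, S6, S18}
  layer 5: {S17, S22, S27}
  layer 6: {S3, S8, S14}
  layer 7: {S11, S19, S25}
  layer 8: {S24}
  layer 9: {S1}
  layer 10: {S4}
Reachable set: {S0, S1, S2, S3, S4, S6, S8, S9, S10, S11, S12, S13, S14, S17, S18, S19, S20, S22, S23, S24, S25, S27}
Count = 22

22


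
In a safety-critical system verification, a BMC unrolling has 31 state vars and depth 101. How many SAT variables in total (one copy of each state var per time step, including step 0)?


BMC unrolls to depth k, creating one copy of each state var for steps 0..k.
Step count = 101 + 1 = 102 (steps 0 through 101)
Vars per step = 31
Total = 31 * 102 = 3162

3162


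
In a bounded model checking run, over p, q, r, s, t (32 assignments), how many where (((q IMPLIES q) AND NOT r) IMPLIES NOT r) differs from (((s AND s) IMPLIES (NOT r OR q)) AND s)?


F1 = (((q IMPLIES q) AND NOT r) IMPLIES NOT r)
F2 = (((s AND s) IMPLIES (NOT r OR q)) AND s)
Evaluate both on each of 32 rows (bits = p,q,r,s,t):
  row 0 [00000]: F1=1 F2=0 (differ) -> 1
  row 1 [00001]: F1=1 F2=0 (differ) -> 1
  row 2 [00010]: F1=1 F2=1 -> 0
  row 3 [00011]: F1=1 F2=1 -> 0
  row 4 [00100]: F1=1 F2=0 (differ) -> 1
  row 5 [00101]: F1=1 F2=0 (differ) -> 1
  row 6 [00110]: F1=1 F2=0 (differ) -> 1
  row 7 [00111]: F1=1 F2=0 (differ) -> 1
  row 8 [01000]: F1=1 F2=0 (differ) -> 1
  row 9 [01001]: F1=1 F2=0 (differ) -> 1
  row 10 [01010]: F1=1 F2=1 -> 0
  row 11 [01011]: F1=1 F2=1 -> 0
  row 12 [01100]: F1=1 F2=0 (differ) -> 1
  row 13 [01101]: F1=1 F2=0 (differ) -> 1
  row 14 [01110]: F1=1 F2=1 -> 0
  row 15 [01111]: F1=1 F2=1 -> 0
  row 16 [10000]: F1=1 F2=0 (differ) -> 1
  row 17 [10001]: F1=1 F2=0 (differ) -> 1
  row 18 [10010]: F1=1 F2=1 -> 0
  row 19 [10011]: F1=1 F2=1 -> 0
  row 20 [10100]: F1=1 F2=0 (differ) -> 1
  row 21 [10101]: F1=1 F2=0 (differ) -> 1
  row 22 [10110]: F1=1 F2=0 (differ) -> 1
  row 23 [10111]: F1=1 F2=0 (differ) -> 1
  row 24 [11000]: F1=1 F2=0 (differ) -> 1
  row 25 [11001]: F1=1 F2=0 (differ) -> 1
  row 26 [11010]: F1=1 F2=1 -> 0
  row 27 [11011]: F1=1 F2=1 -> 0
  row 28 [11100]: F1=1 F2=0 (differ) -> 1
  row 29 [11101]: F1=1 F2=0 (differ) -> 1
  row 30 [11110]: F1=1 F2=1 -> 0
  row 31 [11111]: F1=1 F2=1 -> 0
Full result column, 8 rows per line (p,q fixed per line; r,s,t runs 000..111 left to right):
  rows 0-7 [p,q=00]: 11001111  (ones: 6)
  rows 8-15 [p,q=01]: 11001100  (ones: 4)
  rows 16-23 [p,q=10]: 11001111  (ones: 6)
  rows 24-31 [p,q=11]: 11001100  (ones: 4)
Disagreements = 6+4+6+4 = 20

20


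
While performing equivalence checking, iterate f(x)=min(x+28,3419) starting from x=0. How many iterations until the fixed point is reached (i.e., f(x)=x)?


Step 1: x=0, cap=3419, increment=28
Step 2: x grows by 28 each step until capped at 3419; fixed point is x=3419
Step 3: iterations = ceil(3419/28) = 123

123


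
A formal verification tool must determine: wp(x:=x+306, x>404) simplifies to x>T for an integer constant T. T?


Formula: wp(x:=E, P) = P[E/x] (substitute E for x in postcondition)
Step 1: Postcondition: x>404
Step 2: Substitute x+306 for x: x+306>404
Step 3: Solve for x: x > 404-306 = 98

98


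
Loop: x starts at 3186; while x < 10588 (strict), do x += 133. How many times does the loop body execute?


Step 1: x goes from 3186 toward 10588 by 133; the body runs while x<10588, so iterations = ceil((bound-start)/step)
Step 2: Distance=7402
Step 3: ceil(7402/133)=56

56


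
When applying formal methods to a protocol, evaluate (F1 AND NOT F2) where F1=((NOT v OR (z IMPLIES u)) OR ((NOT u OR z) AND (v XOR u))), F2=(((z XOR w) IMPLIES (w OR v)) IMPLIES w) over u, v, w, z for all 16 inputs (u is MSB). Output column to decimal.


F1 = ((NOT v OR (z IMPLIES u)) OR ((NOT u OR z) AND (v XOR u)))
F2 = (((z XOR w) IMPLIES (w OR v)) IMPLIES w)
Counterexample to F1=>F2 is where F1=1 and F2=0.
Evaluate each row (bits = u,v,w,z, MSB first):
  row 0 [0000]: F1=1 F2=0 -> F1&~F2 -> 1
  row 1 [0001]: F1=1 F2=1 -> F1&~F2 -> 0
  row 2 [0010]: F1=1 F2=1 -> F1&~F2 -> 0
  row 3 [0011]: F1=1 F2=1 -> F1&~F2 -> 0
  row 4 [0100]: F1=1 F2=0 -> F1&~F2 -> 1
  row 5 [0101]: F1=1 F2=0 -> F1&~F2 -> 1
  row 6 [0110]: F1=1 F2=1 -> F1&~F2 -> 0
  row 7 [0111]: F1=1 F2=1 -> F1&~F2 -> 0
  row 8 [1000]: F1=1 F2=0 -> F1&~F2 -> 1
  row 9 [1001]: F1=1 F2=1 -> F1&~F2 -> 0
  row 10 [1010]: F1=1 F2=1 -> F1&~F2 -> 0
  row 11 [1011]: F1=1 F2=1 -> F1&~F2 -> 0
  row 12 [1100]: F1=1 F2=0 -> F1&~F2 -> 1
  row 13 [1101]: F1=1 F2=0 -> F1&~F2 -> 1
  row 14 [1110]: F1=1 F2=1 -> F1&~F2 -> 0
  row 15 [1111]: F1=1 F2=1 -> F1&~F2 -> 0
Full result column, 4 rows per line (u,v fixed per line; w,z runs 00..11 left to right):
  rows 0-3 [u,v=00]: 1000  = hex 8
  rows 4-7 [u,v=01]: 1100  = hex C
  rows 8-11 [u,v=10]: 1000  = hex 8
  rows 12-15 [u,v=11]: 1100  = hex C
Counterexample vector (row 0 .. row 15) = 1000110010001100
Output column grouped in 4s = 1000 1100 1000 1100 = 0x8C8C
Convert to decimal digit by digit (value = value*16 + digit):
  8 -> 8
  8*16 + 12 (C) = 140
  140*16 + 8 = 2248
  2248*16 + 12 (C) = 35980
Decimal = 35980

35980


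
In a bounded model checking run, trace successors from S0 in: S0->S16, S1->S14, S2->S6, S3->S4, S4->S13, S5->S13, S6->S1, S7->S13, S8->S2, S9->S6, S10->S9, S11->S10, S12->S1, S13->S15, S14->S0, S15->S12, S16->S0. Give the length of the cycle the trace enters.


Trace from S0 until a state repeats:
  S0 -> S16 -> S0
S0 first seen at step 0, revisited at step 2.
Cycle length = 2 - 0 = 2

2


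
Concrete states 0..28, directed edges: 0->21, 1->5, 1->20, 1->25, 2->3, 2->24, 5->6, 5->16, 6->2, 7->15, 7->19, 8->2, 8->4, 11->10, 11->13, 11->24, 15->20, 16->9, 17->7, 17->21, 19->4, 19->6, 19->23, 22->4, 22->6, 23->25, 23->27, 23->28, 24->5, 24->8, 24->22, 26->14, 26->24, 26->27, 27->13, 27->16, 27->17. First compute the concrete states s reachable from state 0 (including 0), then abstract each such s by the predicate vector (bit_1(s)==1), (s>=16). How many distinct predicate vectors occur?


BFS from 0:
Concrete reachable: {0, 21}
Abstract via predicates (bit_1(s)==1), (s>=16):
  (0,0) <- {0}
  (0,1) <- {21}
Distinct abstract states = 2

2


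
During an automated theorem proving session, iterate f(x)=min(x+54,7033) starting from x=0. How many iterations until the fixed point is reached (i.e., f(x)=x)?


Step 1: x=0, cap=7033, increment=54
Step 2: x grows by 54 each step until capped at 7033; fixed point is x=7033
Step 3: iterations = ceil(7033/54) = 131

131


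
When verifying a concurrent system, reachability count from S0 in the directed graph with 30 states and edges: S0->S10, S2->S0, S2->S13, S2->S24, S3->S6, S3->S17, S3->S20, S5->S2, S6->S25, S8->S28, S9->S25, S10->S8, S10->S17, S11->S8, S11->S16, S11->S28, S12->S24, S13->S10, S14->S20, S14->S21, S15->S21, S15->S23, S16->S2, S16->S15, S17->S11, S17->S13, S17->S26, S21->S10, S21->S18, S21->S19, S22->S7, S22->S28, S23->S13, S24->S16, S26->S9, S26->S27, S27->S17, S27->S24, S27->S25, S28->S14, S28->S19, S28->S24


BFS from S0:
  layer 0: {S0}
  layer 1: {S10}
  layer 2: {S8, S17}
  layer 3: {S11, S13, S26, S28}
  layer 4: {S9, S14, S16, S19, S24, S27}
  layer 5: {S2, S15, S20, S21, S25}
  layer 6: {S18, S23}
Reachable set: {S0, S2, S8, S9, S10, S11, S13, S14, S15, S16, S17, S18, S19, S20, S21, S23, S24, S25, S26, S27, S28}
Count = 21

21


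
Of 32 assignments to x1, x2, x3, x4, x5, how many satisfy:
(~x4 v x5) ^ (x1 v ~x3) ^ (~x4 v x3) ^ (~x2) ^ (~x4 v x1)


CNF with 5 clauses over 5 vars (32 assignments).
An assignment satisfies CNF iff every clause has >=1 true literal.
Check each row (bits = x1,x2,x3,x4,x5; clause T/F shown):
  row 0 [00000]: clauses=TTTTT -> 1
  row 1 [00001]: clauses=TTTTT -> 1
  row 2 [00010]: clauses=FTFTF -> 0
  row 3 [00011]: clauses=TTFTF -> 0
  row 4 [00100]: clauses=TFTTT -> 0
  row 5 [00101]: clauses=TFTTT -> 0
  row 6 [00110]: clauses=FFTTF -> 0
  row 7 [00111]: clauses=TFTTF -> 0
  row 8 [01000]: clauses=TTTFT -> 0
  row 9 [01001]: clauses=TTTFT -> 0
  row 10 [01010]: clauses=FTFFF -> 0
  row 11 [01011]: clauses=TTFFF -> 0
  row 12 [01100]: clauses=TFTFT -> 0
  row 13 [01101]: clauses=TFTFT -> 0
  row 14 [01110]: clauses=FFTFF -> 0
  row 15 [01111]: clauses=TFTFF -> 0
  row 16 [10000]: clauses=TTTTT -> 1
  row 17 [10001]: clauses=TTTTT -> 1
  row 18 [10010]: clauses=FTFTT -> 0
  row 19 [10011]: clauses=TTFTT -> 0
  row 20 [10100]: clauses=TTTTT -> 1
  row 21 [10101]: clauses=TTTTT -> 1
  row 22 [10110]: clauses=FTTTT -> 0
  row 23 [10111]: clauses=TTTTT -> 1
  row 24 [11000]: clauses=TTTFT -> 0
  row 25 [11001]: clauses=TTTFT -> 0
  row 26 [11010]: clauses=FTFFT -> 0
  row 27 [11011]: clauses=TTFFT -> 0
  row 28 [11100]: clauses=TTTFT -> 0
  row 29 [11101]: clauses=TTTFT -> 0
  row 30 [11110]: clauses=FTTFT -> 0
  row 31 [11111]: clauses=TTTFT -> 0
Full result column, 8 rows per line (x1,x2 fixed per line; x3,x4,x5 runs 000..111 left to right):
  rows 0-7 [x1,x2=00]: 11000000  (ones: 2)
  rows 8-15 [x1,x2=01]: 00000000  (ones: 0)
  rows 16-23 [x1,x2=10]: 11001101  (ones: 5)
  rows 24-31 [x1,x2=11]: 00000000  (ones: 0)
Satisfying assignments = 2+0+5+0 = 7

7


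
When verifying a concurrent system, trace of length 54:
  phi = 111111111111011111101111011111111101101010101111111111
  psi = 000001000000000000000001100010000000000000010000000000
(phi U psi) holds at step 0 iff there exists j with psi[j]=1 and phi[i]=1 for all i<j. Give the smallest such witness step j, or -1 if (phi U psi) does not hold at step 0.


(phi U psi) at 0: need smallest j with psi[j]=1 and phi[i]=1 for all i in [0,j).
Scan from step 0:
  step 0: phi=1, psi=0 -> continue
  step 1: phi=1, psi=0 -> continue
  step 2: phi=1, psi=0 -> continue
  step 3: phi=1, psi=0 -> continue
  step 5: psi=1 and phi held for [0,5) -> witness found
Witness step = 5

5


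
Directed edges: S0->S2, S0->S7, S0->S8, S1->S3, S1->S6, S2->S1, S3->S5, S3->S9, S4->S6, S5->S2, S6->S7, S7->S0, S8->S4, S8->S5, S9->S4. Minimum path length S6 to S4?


BFS layer-by-layer from S6:
  dist 0: {S6}
  dist 1: {S7}
  dist 2: {S0}
  dist 3: {S2, S8}
  dist 4: {S1, S4, S5}
  -> S4 reached at distance 4
Shortest path length = 4

4


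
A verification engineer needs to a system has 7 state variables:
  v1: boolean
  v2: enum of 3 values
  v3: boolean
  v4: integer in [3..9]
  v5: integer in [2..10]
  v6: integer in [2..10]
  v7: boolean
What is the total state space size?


State space = product of domain sizes of all variables.
Domain sizes:
  v1 (boolean): 2
  v2 (enum of 3 values): 3
  v3 (boolean): 2
  v4 (integer in [3..9]): 7
  v5 (integer in [2..10]): 9
  v6 (integer in [2..10]): 9
  v7 (boolean): 2
Product = 2 * 3 * 2 * 7 * 9 * 9 * 2 = 13608

13608


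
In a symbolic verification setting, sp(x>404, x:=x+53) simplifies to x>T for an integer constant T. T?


Formula: sp(P, x:=E) = exists old_x. (x = E[old_x/x]) AND P[old_x/x] (old_x is the value of x before the assignment; eliminate old_x by solving x = E[old_x/x] for old_x)
Step 1: Precondition P: x>404, i.e. old_x > 404
Step 2: Assignment gives x = old_x + 53, so old_x = x - 53
Step 3: Substitute into P: x - 53 > 404
Step 4: Simplify: x > 404+53 = 457

457


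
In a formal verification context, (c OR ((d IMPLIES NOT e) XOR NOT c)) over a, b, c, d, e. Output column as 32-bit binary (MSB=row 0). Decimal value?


Formula: (c OR ((d IMPLIES NOT e) XOR NOT c)) over a, b, c, d, e (32 rows)
Evaluate each row (bits = a,b,c,d,e, MSB first):
  row 0 [00000]: (0 OR ((0 IMPLIES NOT 0) XOR NOT 0)) -> 0
  row 1 [00001]: (0 OR ((0 IMPLIES NOT 1) XOR NOT 0)) -> 0
  row 2 [00010]: (0 OR ((1 IMPLIES NOT 0) XOR NOT 0)) -> 0
  row 3 [00011]: (0 OR ((1 IMPLIES NOT 1) XOR NOT 0)) -> 1
  row 4 [00100]: (1 OR ((0 IMPLIES NOT 0) XOR NOT 1)) -> 1
  row 5 [00101]: (1 OR ((0 IMPLIES NOT 1) XOR NOT 1)) -> 1
  row 6 [00110]: (1 OR ((1 IMPLIES NOT 0) XOR NOT 1)) -> 1
  row 7 [00111]: (1 OR ((1 IMPLIES NOT 1) XOR NOT 1)) -> 1
  row 8 [01000]: (0 OR ((0 IMPLIES NOT 0) XOR NOT 0)) -> 0
  row 9 [01001]: (0 OR ((0 IMPLIES NOT 1) XOR NOT 0)) -> 0
  row 10 [01010]: (0 OR ((1 IMPLIES NOT 0) XOR NOT 0)) -> 0
  row 11 [01011]: (0 OR ((1 IMPLIES NOT 1) XOR NOT 0)) -> 1
  row 12 [01100]: (1 OR ((0 IMPLIES NOT 0) XOR NOT 1)) -> 1
  row 13 [01101]: (1 OR ((0 IMPLIES NOT 1) XOR NOT 1)) -> 1
  row 14 [01110]: (1 OR ((1 IMPLIES NOT 0) XOR NOT 1)) -> 1
  row 15 [01111]: (1 OR ((1 IMPLIES NOT 1) XOR NOT 1)) -> 1
  row 16 [10000]: (0 OR ((0 IMPLIES NOT 0) XOR NOT 0)) -> 0
  row 17 [10001]: (0 OR ((0 IMPLIES NOT 1) XOR NOT 0)) -> 0
  row 18 [10010]: (0 OR ((1 IMPLIES NOT 0) XOR NOT 0)) -> 0
  row 19 [10011]: (0 OR ((1 IMPLIES NOT 1) XOR NOT 0)) -> 1
  row 20 [10100]: (1 OR ((0 IMPLIES NOT 0) XOR NOT 1)) -> 1
  row 21 [10101]: (1 OR ((0 IMPLIES NOT 1) XOR NOT 1)) -> 1
  row 22 [10110]: (1 OR ((1 IMPLIES NOT 0) XOR NOT 1)) -> 1
  row 23 [10111]: (1 OR ((1 IMPLIES NOT 1) XOR NOT 1)) -> 1
  row 24 [11000]: (0 OR ((0 IMPLIES NOT 0) XOR NOT 0)) -> 0
  row 25 [11001]: (0 OR ((0 IMPLIES NOT 1) XOR NOT 0)) -> 0
  row 26 [11010]: (0 OR ((1 IMPLIES NOT 0) XOR NOT 0)) -> 0
  row 27 [11011]: (0 OR ((1 IMPLIES NOT 1) XOR NOT 0)) -> 1
  row 28 [11100]: (1 OR ((0 IMPLIES NOT 0) XOR NOT 1)) -> 1
  row 29 [11101]: (1 OR ((0 IMPLIES NOT 1) XOR NOT 1)) -> 1
  row 30 [11110]: (1 OR ((1 IMPLIES NOT 0) XOR NOT 1)) -> 1
  row 31 [11111]: (1 OR ((1 IMPLIES NOT 1) XOR NOT 1)) -> 1
Full result column, 4 rows per line (a,b,c fixed per line; d,e runs 00..11 left to right):
  rows 0-3 [a,b,c=000]: 0001  = hex 1
  rows 4-7 [a,b,c=001]: 1111  = hex F
  rows 8-11 [a,b,c=010]: 0001  = hex 1
  rows 12-15 [a,b,c=011]: 1111  = hex F
  rows 16-19 [a,b,c=100]: 0001  = hex 1
  rows 20-23 [a,b,c=101]: 1111  = hex F
  rows 24-27 [a,b,c=110]: 0001  = hex 1
  rows 28-31 [a,b,c=111]: 1111  = hex F
Output column (row 0 .. row 31) = 00011111000111110001111100011111
Output column grouped in 4s = 0001 1111 0001 1111 0001 1111 0001 1111 = 0x1F1F1F1F
Convert to decimal digit by digit (value = value*16 + digit):
  1 -> 1
  1*16 + 15 (F) = 31
  31*16 + 1 = 497
  497*16 + 15 (F) = 7967
  7967*16 + 1 = 127473
  127473*16 + 15 (F) = 2039583
  2039583*16 + 1 = 32633329
  32633329*16 + 15 (F) = 522133279
Decimal = 522133279

522133279


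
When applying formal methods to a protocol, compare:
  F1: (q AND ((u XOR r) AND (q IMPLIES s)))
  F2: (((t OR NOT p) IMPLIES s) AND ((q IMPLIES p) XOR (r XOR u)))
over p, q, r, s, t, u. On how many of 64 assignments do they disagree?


F1 = (q AND ((u XOR r) AND (q IMPLIES s)))
F2 = (((t OR NOT p) IMPLIES s) AND ((q IMPLIES p) XOR (r XOR u)))
Evaluate both on each of 64 rows (bits = p,q,r,s,t,u):
  row 0 [000000]: F1=0 F2=0 -> 0
  row 1 [000001]: F1=0 F2=0 -> 0
  row 2 [000010]: F1=0 F2=0 -> 0
  row 3 [000011]: F1=0 F2=0 -> 0
  row 4 [000100]: F1=0 F2=1 (differ) -> 1
  (every remaining row is evaluated the same way; all 64 results are listed next)
Full result column, 8 rows per line (p,q,r fixed per line; s,t,u runs 000..111 left to right):
  rows 0-7 [p,q,r=000]: 00001010  (ones: 2)
  rows 8-15 [p,q,r=001]: 00000101  (ones: 2)
  rows 16-23 [p,q,r=010]: 00000000  (ones: 0)
  rows 24-31 [p,q,r=011]: 00000000  (ones: 0)
  rows 32-39 [p,q,r=100]: 10001010  (ones: 3)
  rows 40-47 [p,q,r=101]: 01000101  (ones: 3)
  rows 48-55 [p,q,r=110]: 10001111  (ones: 5)
  rows 56-63 [p,q,r=111]: 01001111  (ones: 5)
Disagreements = 2+2+0+0+3+3+5+5 = 20

20


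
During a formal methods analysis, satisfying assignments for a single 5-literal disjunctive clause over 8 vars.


Step 1: Total=2^8=256
Step 2: Unsat when all 5 false: 2^3=8
Step 3: Sat=256-8=248

248


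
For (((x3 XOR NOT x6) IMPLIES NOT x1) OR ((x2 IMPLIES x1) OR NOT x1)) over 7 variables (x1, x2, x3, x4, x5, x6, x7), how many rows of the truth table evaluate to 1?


Formula: (((x3 XOR NOT x6) IMPLIES NOT x1) OR ((x2 IMPLIES x1) OR NOT x1)) over 7 vars (128 rows)
Evaluate each row (x1, x2, x3, x4, x5, x6, x7 as bits, MSB first):
  row 0 [0000000]: (((0 XOR NOT 0) IMPLIES NOT 0) OR ((0 IMPLIES 0) OR NOT 0)) -> 1
  row 1 [0000001]: (((0 XOR NOT 0) IMPLIES NOT 0) OR ((0 IMPLIES 0) OR NOT 0)) -> 1
  row 2 [0000010]: (((0 XOR NOT 1) IMPLIES NOT 0) OR ((0 IMPLIES 0) OR NOT 0)) -> 1
  row 3 [0000011]: (((0 XOR NOT 1) IMPLIES NOT 0) OR ((0 IMPLIES 0) OR NOT 0)) -> 1
  row 4 [0000100]: (((0 XOR NOT 0) IMPLIES NOT 0) OR ((0 IMPLIES 0) OR NOT 0)) -> 1
  (every remaining row is evaluated the same way; all 128 results are listed next)
Full result column, 8 rows per line (x1,x2,x3,x4 fixed per line; x5,x6,x7 runs 000..111 left to right):
  rows 0-7 [x1,x2,x3,x4=0000]: 11111111  (ones: 8)
  rows 8-15 [x1,x2,x3,x4=0001]: 11111111  (ones: 8)
  rows 16-23 [x1,x2,x3,x4=0010]: 11111111  (ones: 8)
  rows 24-31 [x1,x2,x3,x4=0011]: 11111111  (ones: 8)
  rows 32-39 [x1,x2,x3,x4=0100]: 11111111  (ones: 8)
  rows 40-47 [x1,x2,x3,x4=0101]: 11111111  (ones: 8)
  rows 48-55 [x1,x2,x3,x4=0110]: 11111111  (ones: 8)
  rows 56-63 [x1,x2,x3,x4=0111]: 11111111  (ones: 8)
  rows 64-71 [x1,x2,x3,x4=1000]: 11111111  (ones: 8)
  rows 72-79 [x1,x2,x3,x4=1001]: 11111111  (ones: 8)
  rows 80-87 [x1,x2,x3,x4=1010]: 11111111  (ones: 8)
  rows 88-95 [x1,x2,x3,x4=1011]: 11111111  (ones: 8)
  rows 96-103 [x1,x2,x3,x4=1100]: 11111111  (ones: 8)
  rows 104-111 [x1,x2,x3,x4=1101]: 11111111  (ones: 8)
  rows 112-119 [x1,x2,x3,x4=1110]: 11111111  (ones: 8)
  rows 120-127 [x1,x2,x3,x4=1111]: 11111111  (ones: 8)
Count of 1-rows = 8+8+8+8+8+8+8+8+8+8+8+8+8+8+8+8 = 128

128
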